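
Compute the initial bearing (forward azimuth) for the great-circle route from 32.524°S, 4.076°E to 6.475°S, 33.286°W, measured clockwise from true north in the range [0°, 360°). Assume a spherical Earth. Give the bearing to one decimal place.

298.7°

Δλ = -33.286 − 4.076 = -37.362°.
θ = atan2( sin Δλ · cos φ₂ , cos φ₁ · sin φ₂ − sin φ₁ · cos φ₂ · cos Δλ )
  = atan2(-0.60298, 0.32953) = -61.343° → normalised to [0°, 360°): 298.657°.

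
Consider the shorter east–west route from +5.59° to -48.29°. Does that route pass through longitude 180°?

No

Signed shortest Δλ = ((-48.29 − 5.59 + 180) mod 360) − 180 = -53.88°.
Going west by 53.88° from +5.59° reaches -48.29° without touching 180°.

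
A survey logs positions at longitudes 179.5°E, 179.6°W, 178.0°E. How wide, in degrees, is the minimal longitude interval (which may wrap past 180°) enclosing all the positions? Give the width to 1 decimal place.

2.4°

Sort the longitudes: -179.6°, +178.0°, +179.5°.
Eastward gaps between consecutive values (wrapping around): 357.6°, 1.5°, 0.9°.
Largest gap = 357.6° ⇒ minimal covering band is its complement: 360° − 357.6° = 2.4°.
Band runs from +178.0° eastward to -179.6°, crossing the antimeridian.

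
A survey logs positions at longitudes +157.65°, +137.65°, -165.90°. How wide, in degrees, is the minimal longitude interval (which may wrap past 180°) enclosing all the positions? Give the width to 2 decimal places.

Sort the longitudes: -165.90°, +137.65°, +157.65°.
Eastward gaps between consecutive values (wrapping around): 303.55°, 20.00°, 36.45°.
Largest gap = 303.55° ⇒ minimal covering band is its complement: 360° − 303.55° = 56.45°.
Band runs from +137.65° eastward to -165.90°, crossing the antimeridian.

56.45°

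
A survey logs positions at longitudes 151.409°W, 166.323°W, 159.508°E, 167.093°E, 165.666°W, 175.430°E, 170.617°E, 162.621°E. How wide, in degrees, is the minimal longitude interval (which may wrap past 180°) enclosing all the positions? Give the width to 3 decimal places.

Sort the longitudes: -166.323°, -165.666°, -151.409°, +159.508°, +162.621°, +167.093°, +170.617°, +175.430°.
Eastward gaps between consecutive values (wrapping around): 0.657°, 14.257°, 310.917°, 3.113°, 4.472°, 3.524°, 4.813°, 18.247°.
Largest gap = 310.917° ⇒ minimal covering band is its complement: 360° − 310.917° = 49.083°.
Band runs from +159.508° eastward to -151.409°, crossing the antimeridian.

49.083°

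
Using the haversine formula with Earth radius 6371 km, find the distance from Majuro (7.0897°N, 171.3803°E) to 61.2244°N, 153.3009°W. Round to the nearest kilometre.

6687 km

Δλ = -153.3009 − 171.3803 = -324.6812°; wrapped into (−180°, 180°]: 35.3188°.
Δφ = 61.2244 − 7.0897 = 54.1347°.
a = sin²(Δφ/2) + cos φ₁ · cos φ₂ · sin²(Δλ/2) = 0.251020.
c = 2·atan2(√a, √(1−a)) = 1.04955 rad → d = 6371·c ≈ 6686.69 km.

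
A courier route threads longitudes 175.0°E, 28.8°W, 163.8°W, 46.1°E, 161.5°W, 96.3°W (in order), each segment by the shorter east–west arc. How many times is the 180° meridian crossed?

Leg 1: +175.0° → -28.8°, shortest Δλ = 156.2° (east) — crosses 180°.
Leg 2: -28.8° → -163.8°, shortest Δλ = -135.0° (west) — does not cross 180°.
Leg 3: -163.8° → +46.1°, shortest Δλ = -150.1° (west) — crosses 180°.
Leg 4: +46.1° → -161.5°, shortest Δλ = 152.4° (east) — crosses 180°.
Leg 5: -161.5° → -96.3°, shortest Δλ = 65.2° (east) — does not cross 180°.
Total crossings: 3.

3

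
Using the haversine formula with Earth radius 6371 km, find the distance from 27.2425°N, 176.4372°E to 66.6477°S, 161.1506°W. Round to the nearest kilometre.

Δλ = -161.1506 − 176.4372 = -337.5878°; wrapped into (−180°, 180°]: 22.4122°.
Δφ = -66.6477 − 27.2425 = -93.8902°.
a = sin²(Δφ/2) + cos φ₁ · cos φ₂ · sin²(Δλ/2) = 0.547232.
c = 2·atan2(√a, √(1−a)) = 1.66540 rad → d = 6371·c ≈ 10610.27 km.

10610 km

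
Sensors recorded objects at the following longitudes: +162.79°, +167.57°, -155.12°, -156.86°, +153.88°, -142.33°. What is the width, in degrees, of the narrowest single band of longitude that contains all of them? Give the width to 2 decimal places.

Sort the longitudes: -156.86°, -155.12°, -142.33°, +153.88°, +162.79°, +167.57°.
Eastward gaps between consecutive values (wrapping around): 1.74°, 12.79°, 296.21°, 8.91°, 4.78°, 35.57°.
Largest gap = 296.21° ⇒ minimal covering band is its complement: 360° − 296.21° = 63.79°.
Band runs from +153.88° eastward to -142.33°, crossing the antimeridian.

63.79°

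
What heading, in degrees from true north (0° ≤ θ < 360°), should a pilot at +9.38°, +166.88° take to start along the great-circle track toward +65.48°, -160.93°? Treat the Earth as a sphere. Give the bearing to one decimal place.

Δλ = -160.93 − 166.88 = -327.81°; wrapped into (−180°, 180°]: 32.19°.
θ = atan2( sin Δλ · cos φ₂ , cos φ₁ · sin φ₂ − sin φ₁ · cos φ₂ · cos Δλ )
  = atan2(0.22109, 0.84041) = 14.739° → normalised to [0°, 360°): 14.739°.

14.7°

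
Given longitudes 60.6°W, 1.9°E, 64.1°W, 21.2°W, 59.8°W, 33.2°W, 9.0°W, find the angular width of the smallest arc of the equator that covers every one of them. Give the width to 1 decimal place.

Sort the longitudes: -64.1°, -60.6°, -59.8°, -33.2°, -21.2°, -9.0°, +1.9°.
Eastward gaps between consecutive values (wrapping around): 3.5°, 0.8°, 26.6°, 12.0°, 12.2°, 10.9°, 294.0°.
Largest gap = 294.0° ⇒ minimal covering band is its complement: 360° − 294.0° = 66.0°.
Band runs from -64.1° eastward to +1.9°.

66.0°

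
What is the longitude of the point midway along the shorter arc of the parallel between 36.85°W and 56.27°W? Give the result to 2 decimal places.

46.56°W

Signed shortest Δλ from -36.85° to -56.27° is -19.42°.
Midpoint longitude = -36.85° + (-19.42°)/2 = -36.85° − 9.71° = -46.56°.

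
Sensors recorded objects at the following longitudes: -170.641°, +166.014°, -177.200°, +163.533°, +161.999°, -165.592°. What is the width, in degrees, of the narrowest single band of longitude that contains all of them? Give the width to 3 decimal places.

32.409°

Sort the longitudes: -177.200°, -170.641°, -165.592°, +161.999°, +163.533°, +166.014°.
Eastward gaps between consecutive values (wrapping around): 6.559°, 5.049°, 327.591°, 1.534°, 2.481°, 16.786°.
Largest gap = 327.591° ⇒ minimal covering band is its complement: 360° − 327.591° = 32.409°.
Band runs from +161.999° eastward to -165.592°, crossing the antimeridian.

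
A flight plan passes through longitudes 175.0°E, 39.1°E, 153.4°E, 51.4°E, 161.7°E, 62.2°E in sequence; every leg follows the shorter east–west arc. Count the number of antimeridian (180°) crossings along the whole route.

Leg 1: +175.0° → +39.1°, shortest Δλ = -135.9° (west) — does not cross 180°.
Leg 2: +39.1° → +153.4°, shortest Δλ = 114.3° (east) — does not cross 180°.
Leg 3: +153.4° → +51.4°, shortest Δλ = -102.0° (west) — does not cross 180°.
Leg 4: +51.4° → +161.7°, shortest Δλ = 110.3° (east) — does not cross 180°.
Leg 5: +161.7° → +62.2°, shortest Δλ = -99.5° (west) — does not cross 180°.
Total crossings: 0.

0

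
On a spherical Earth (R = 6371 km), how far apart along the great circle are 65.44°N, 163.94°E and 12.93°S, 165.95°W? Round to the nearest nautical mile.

Δλ = -165.95 − 163.94 = -329.89°; wrapped into (−180°, 180°]: 30.11°.
Δφ = -12.93 − 65.44 = -78.37°.
a = sin²(Δφ/2) + cos φ₁ · cos φ₂ · sin²(Δλ/2) = 0.426536.
c = 2·atan2(√a, √(1−a)) = 1.42334 rad → d = 6371·c ≈ 9068.07 km ≈ 4896.37 nmi.

4896 nmi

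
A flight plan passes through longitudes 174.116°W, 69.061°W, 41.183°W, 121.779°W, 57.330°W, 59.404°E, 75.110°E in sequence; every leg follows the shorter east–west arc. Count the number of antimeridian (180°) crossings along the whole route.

Leg 1: -174.116° → -69.061°, shortest Δλ = 105.055° (east) — does not cross 180°.
Leg 2: -69.061° → -41.183°, shortest Δλ = 27.878° (east) — does not cross 180°.
Leg 3: -41.183° → -121.779°, shortest Δλ = -80.596° (west) — does not cross 180°.
Leg 4: -121.779° → -57.330°, shortest Δλ = 64.449° (east) — does not cross 180°.
Leg 5: -57.330° → +59.404°, shortest Δλ = 116.734° (east) — does not cross 180°.
Leg 6: +59.404° → +75.110°, shortest Δλ = 15.706° (east) — does not cross 180°.
Total crossings: 0.

0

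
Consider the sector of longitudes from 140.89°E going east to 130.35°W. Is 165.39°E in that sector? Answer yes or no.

Band width going east from +140.89° to -130.35°: ((-130.35 − 140.89) mod 360) = 88.76°.
Offset of +165.39° east of the west edge: ((165.39 − 140.89) mod 360) = 24.50°.
24.50° ≤ 88.76° ⇒ inside.

Yes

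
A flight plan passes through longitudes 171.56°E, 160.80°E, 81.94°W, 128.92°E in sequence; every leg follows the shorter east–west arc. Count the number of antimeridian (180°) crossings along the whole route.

2

Leg 1: +171.56° → +160.80°, shortest Δλ = -10.76° (west) — does not cross 180°.
Leg 2: +160.80° → -81.94°, shortest Δλ = 117.26° (east) — crosses 180°.
Leg 3: -81.94° → +128.92°, shortest Δλ = -149.14° (west) — crosses 180°.
Total crossings: 2.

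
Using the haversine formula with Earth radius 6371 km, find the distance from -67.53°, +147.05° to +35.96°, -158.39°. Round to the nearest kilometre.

Δλ = -158.39 − 147.05 = -305.44°; wrapped into (−180°, 180°]: 54.56°.
Δφ = 35.96 − -67.53 = 103.49°.
a = sin²(Δφ/2) + cos φ₁ · cos φ₂ · sin²(Δλ/2) = 0.681627.
c = 2·atan2(√a, √(1−a)) = 1.94255 rad → d = 6371·c ≈ 12376.02 km.

12376 km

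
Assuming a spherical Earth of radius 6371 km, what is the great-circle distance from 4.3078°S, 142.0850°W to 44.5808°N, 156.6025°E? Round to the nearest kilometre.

8145 km

Δλ = 156.6025 − -142.0850 = 298.6875°; wrapped into (−180°, 180°]: -61.3125°.
Δφ = 44.5808 − -4.3078 = 48.8886°.
a = sin²(Δφ/2) + cos φ₁ · cos φ₂ · sin²(Δλ/2) = 0.355891.
c = 2·atan2(√a, √(1−a)) = 1.27843 rad → d = 6371·c ≈ 8144.88 km.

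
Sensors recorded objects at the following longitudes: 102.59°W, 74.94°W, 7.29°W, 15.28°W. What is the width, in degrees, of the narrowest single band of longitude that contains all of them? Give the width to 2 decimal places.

Sort the longitudes: -102.59°, -74.94°, -15.28°, -7.29°.
Eastward gaps between consecutive values (wrapping around): 27.65°, 59.66°, 7.99°, 264.70°.
Largest gap = 264.70° ⇒ minimal covering band is its complement: 360° − 264.70° = 95.30°.
Band runs from -102.59° eastward to -7.29°.

95.30°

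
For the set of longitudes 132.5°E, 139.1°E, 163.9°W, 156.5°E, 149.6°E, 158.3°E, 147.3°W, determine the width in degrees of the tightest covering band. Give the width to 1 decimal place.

Sort the longitudes: -163.9°, -147.3°, +132.5°, +139.1°, +149.6°, +156.5°, +158.3°.
Eastward gaps between consecutive values (wrapping around): 16.6°, 279.8°, 6.6°, 10.5°, 6.9°, 1.8°, 37.8°.
Largest gap = 279.8° ⇒ minimal covering band is its complement: 360° − 279.8° = 80.2°.
Band runs from +132.5° eastward to -147.3°, crossing the antimeridian.

80.2°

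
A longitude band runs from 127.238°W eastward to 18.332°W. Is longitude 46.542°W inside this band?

Band width going east from -127.238° to -18.332°: ((-18.332 − -127.238) mod 360) = 108.906°.
Offset of -46.542° east of the west edge: ((-46.542 − -127.238) mod 360) = 80.696°.
80.696° ≤ 108.906° ⇒ inside.

Yes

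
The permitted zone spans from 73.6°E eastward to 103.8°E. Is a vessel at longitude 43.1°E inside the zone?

No

Band width going east from +73.6° to +103.8°: ((103.8 − 73.6) mod 360) = 30.2°.
Offset of +43.1° east of the west edge: ((43.1 − 73.6) mod 360) = 329.5°.
329.5° > 30.2° ⇒ outside.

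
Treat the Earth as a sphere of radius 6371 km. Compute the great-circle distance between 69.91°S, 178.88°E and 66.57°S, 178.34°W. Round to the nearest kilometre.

Δλ = -178.34 − 178.88 = -357.22°; wrapped into (−180°, 180°]: 2.78°.
Δφ = -66.57 − -69.91 = 3.34°.
a = sin²(Δφ/2) + cos φ₁ · cos φ₂ · sin²(Δλ/2) = 0.000930.
c = 2·atan2(√a, √(1−a)) = 0.06099 rad → d = 6371·c ≈ 388.57 km.

389 km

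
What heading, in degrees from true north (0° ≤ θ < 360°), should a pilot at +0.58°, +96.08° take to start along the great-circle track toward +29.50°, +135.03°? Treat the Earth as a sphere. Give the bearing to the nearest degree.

48°

Δλ = 135.03 − 96.08 = 38.95°.
θ = atan2( sin Δλ · cos φ₂ , cos φ₁ · sin φ₂ − sin φ₁ · cos φ₂ · cos Δλ )
  = atan2(0.54714, 0.48555) = 48.413° → normalised to [0°, 360°): 48.413°.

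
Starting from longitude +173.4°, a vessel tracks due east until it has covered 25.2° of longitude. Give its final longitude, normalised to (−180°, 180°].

Start at +173.4°; shift +25.2° → +198.6°.
+198.6° lies outside (−180°, 180°]; subtract 360° → -161.4°.

-161.4°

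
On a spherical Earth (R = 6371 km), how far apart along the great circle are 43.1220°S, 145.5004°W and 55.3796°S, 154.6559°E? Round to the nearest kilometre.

4400 km

Δλ = 154.6559 − -145.5004 = 300.1563°; wrapped into (−180°, 180°]: -59.8437°.
Δφ = -55.3796 − -43.1220 = -12.2576°.
a = sin²(Δφ/2) + cos φ₁ · cos φ₂ · sin²(Δλ/2) = 0.114580.
c = 2·atan2(√a, √(1−a)) = 0.69064 rad → d = 6371·c ≈ 4400.05 km.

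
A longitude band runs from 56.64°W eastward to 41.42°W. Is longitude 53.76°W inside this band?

Yes

Band width going east from -56.64° to -41.42°: ((-41.42 − -56.64) mod 360) = 15.22°.
Offset of -53.76° east of the west edge: ((-53.76 − -56.64) mod 360) = 2.88°.
2.88° ≤ 15.22° ⇒ inside.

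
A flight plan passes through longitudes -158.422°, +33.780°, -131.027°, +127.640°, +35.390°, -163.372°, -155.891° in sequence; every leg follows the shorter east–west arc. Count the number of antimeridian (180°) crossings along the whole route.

Leg 1: -158.422° → +33.780°, shortest Δλ = -167.798° (west) — crosses 180°.
Leg 2: +33.780° → -131.027°, shortest Δλ = -164.807° (west) — does not cross 180°.
Leg 3: -131.027° → +127.640°, shortest Δλ = -101.333° (west) — crosses 180°.
Leg 4: +127.640° → +35.390°, shortest Δλ = -92.25° (west) — does not cross 180°.
Leg 5: +35.390° → -163.372°, shortest Δλ = 161.238° (east) — crosses 180°.
Leg 6: -163.372° → -155.891°, shortest Δλ = 7.481° (east) — does not cross 180°.
Total crossings: 3.

3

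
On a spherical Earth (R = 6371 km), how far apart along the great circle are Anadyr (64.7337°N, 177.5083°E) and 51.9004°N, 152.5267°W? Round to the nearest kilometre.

2222 km

Δλ = -152.5267 − 177.5083 = -330.0350°; wrapped into (−180°, 180°]: 29.9650°.
Δφ = 51.9004 − 64.7337 = -12.8333°.
a = sin²(Δφ/2) + cos φ₁ · cos φ₂ · sin²(Δλ/2) = 0.030092.
c = 2·atan2(√a, √(1−a)) = 0.34870 rad → d = 6371·c ≈ 2221.59 km.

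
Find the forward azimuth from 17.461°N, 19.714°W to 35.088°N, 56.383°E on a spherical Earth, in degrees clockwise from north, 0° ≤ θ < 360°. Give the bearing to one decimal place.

Δλ = 56.383 − -19.714 = 76.097°.
θ = atan2( sin Δλ · cos φ₂ , cos φ₁ · sin φ₂ − sin φ₁ · cos φ₂ · cos Δλ )
  = atan2(0.79430, 0.48935) = 58.364° → normalised to [0°, 360°): 58.364°.

58.4°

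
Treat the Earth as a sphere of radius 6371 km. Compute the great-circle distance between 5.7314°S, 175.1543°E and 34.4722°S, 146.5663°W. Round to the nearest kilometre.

Δλ = -146.5663 − 175.1543 = -321.7206°; wrapped into (−180°, 180°]: 38.2794°.
Δφ = -34.4722 − -5.7314 = -28.7408°.
a = sin²(Δφ/2) + cos φ₁ · cos φ₂ · sin²(Δλ/2) = 0.149778.
c = 2·atan2(√a, √(1−a)) = 0.79478 rad → d = 6371·c ≈ 5063.53 km.

5064 km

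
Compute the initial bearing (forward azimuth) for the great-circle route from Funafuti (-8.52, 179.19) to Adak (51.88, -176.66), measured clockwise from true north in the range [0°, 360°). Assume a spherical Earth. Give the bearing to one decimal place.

Δλ = -176.66 − 179.19 = -355.85°; wrapped into (−180°, 180°]: 4.15°.
θ = atan2( sin Δλ · cos φ₂ , cos φ₁ · sin φ₂ − sin φ₁ · cos φ₂ · cos Δλ )
  = atan2(0.04467, 0.86926) = 2.942° → normalised to [0°, 360°): 2.942°.

2.9°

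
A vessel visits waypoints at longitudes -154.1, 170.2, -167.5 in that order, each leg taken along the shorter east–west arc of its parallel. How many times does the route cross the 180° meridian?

Leg 1: -154.1° → +170.2°, shortest Δλ = -35.7° (west) — crosses 180°.
Leg 2: +170.2° → -167.5°, shortest Δλ = 22.3° (east) — crosses 180°.
Total crossings: 2.

2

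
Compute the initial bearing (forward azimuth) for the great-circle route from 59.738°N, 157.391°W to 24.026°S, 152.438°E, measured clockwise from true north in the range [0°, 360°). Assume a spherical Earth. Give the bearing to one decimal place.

224.6°

Δλ = 152.438 − -157.391 = 309.829°; wrapped into (−180°, 180°]: -50.171°.
θ = atan2( sin Δλ · cos φ₂ , cos φ₁ · sin φ₂ − sin φ₁ · cos φ₂ · cos Δλ )
  = atan2(-0.70142, -0.71047) = -135.367° → normalised to [0°, 360°): 224.633°.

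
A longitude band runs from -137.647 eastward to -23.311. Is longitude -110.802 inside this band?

Yes

Band width going east from -137.647° to -23.311°: ((-23.311 − -137.647) mod 360) = 114.336°.
Offset of -110.802° east of the west edge: ((-110.802 − -137.647) mod 360) = 26.845°.
26.845° ≤ 114.336° ⇒ inside.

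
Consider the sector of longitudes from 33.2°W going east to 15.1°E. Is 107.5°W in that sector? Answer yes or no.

No

Band width going east from -33.2° to +15.1°: ((15.1 − -33.2) mod 360) = 48.3°.
Offset of -107.5° east of the west edge: ((-107.5 − -33.2) mod 360) = 285.7°.
285.7° > 48.3° ⇒ outside.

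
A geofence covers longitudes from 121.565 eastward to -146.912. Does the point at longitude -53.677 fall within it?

Band width going east from +121.565° to -146.912°: ((-146.912 − 121.565) mod 360) = 91.523°.
Offset of -53.677° east of the west edge: ((-53.677 − 121.565) mod 360) = 184.758°.
184.758° > 91.523° ⇒ outside.

No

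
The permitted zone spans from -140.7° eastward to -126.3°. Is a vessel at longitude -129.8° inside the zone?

Yes

Band width going east from -140.7° to -126.3°: ((-126.3 − -140.7) mod 360) = 14.4°.
Offset of -129.8° east of the west edge: ((-129.8 − -140.7) mod 360) = 10.9°.
10.9° ≤ 14.4° ⇒ inside.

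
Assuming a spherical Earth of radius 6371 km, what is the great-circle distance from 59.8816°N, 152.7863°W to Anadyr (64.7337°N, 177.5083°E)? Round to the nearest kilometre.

Δλ = 177.5083 − -152.7863 = 330.2946°; wrapped into (−180°, 180°]: -29.7054°.
Δφ = 64.7337 − 59.8816 = 4.8521°.
a = sin²(Δφ/2) + cos φ₁ · cos φ₂ · sin²(Δλ/2) = 0.015865.
c = 2·atan2(√a, √(1−a)) = 0.25258 rad → d = 6371·c ≈ 1609.20 km.

1609 km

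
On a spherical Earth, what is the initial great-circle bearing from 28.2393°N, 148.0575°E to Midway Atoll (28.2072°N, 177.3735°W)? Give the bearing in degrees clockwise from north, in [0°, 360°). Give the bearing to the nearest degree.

Δλ = -177.3735 − 148.0575 = -325.4310°; wrapped into (−180°, 180°]: 34.5690°.
θ = atan2( sin Δλ · cos φ₂ , cos φ₁ · sin φ₂ − sin φ₁ · cos φ₂ · cos Δλ )
  = atan2(0.50002, 0.07306) = 81.687° → normalised to [0°, 360°): 81.687°.

82°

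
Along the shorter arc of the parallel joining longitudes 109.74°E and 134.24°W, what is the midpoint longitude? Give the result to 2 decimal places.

Signed shortest Δλ from +109.74° to -134.24° is +116.02°.
Midpoint longitude = +109.74° + (+116.02°)/2 = +109.74° + 58.01° = +167.75°.
(The naïve average (+109.74 + -134.24)/2 = -12.25° is on the wrong side of the globe.)

167.75°E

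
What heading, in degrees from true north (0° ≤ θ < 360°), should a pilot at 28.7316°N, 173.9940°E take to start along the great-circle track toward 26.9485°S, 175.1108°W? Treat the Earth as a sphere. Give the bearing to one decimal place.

168.4°

Δλ = -175.1108 − 173.9940 = -349.1048°; wrapped into (−180°, 180°]: 10.8952°.
θ = atan2( sin Δλ · cos φ₂ , cos φ₁ · sin φ₂ − sin φ₁ · cos φ₂ · cos Δλ )
  = atan2(0.16849, -0.81818) = 168.364° → normalised to [0°, 360°): 168.364°.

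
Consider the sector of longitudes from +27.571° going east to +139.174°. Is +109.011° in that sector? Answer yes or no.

Yes

Band width going east from +27.571° to +139.174°: ((139.174 − 27.571) mod 360) = 111.603°.
Offset of +109.011° east of the west edge: ((109.011 − 27.571) mod 360) = 81.440°.
81.440° ≤ 111.603° ⇒ inside.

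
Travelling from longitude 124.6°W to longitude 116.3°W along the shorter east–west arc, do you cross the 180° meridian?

Signed shortest Δλ = ((-116.3 − -124.6 + 180) mod 360) − 180 = 8.3°.
Going east by 8.3° from -124.6° reaches -116.3° without touching 180°.

No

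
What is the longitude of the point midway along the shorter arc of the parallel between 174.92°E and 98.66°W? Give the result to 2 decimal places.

Signed shortest Δλ from +174.92° to -98.66° is +86.42°.
Midpoint longitude = +174.92° + (+86.42°)/2 = +174.92° + 43.21° = +218.13°.
Normalise into (−180°, 180°]: -141.87°.
(The naïve average (+174.92 + -98.66)/2 = 38.13° is on the wrong side of the globe.)

141.87°W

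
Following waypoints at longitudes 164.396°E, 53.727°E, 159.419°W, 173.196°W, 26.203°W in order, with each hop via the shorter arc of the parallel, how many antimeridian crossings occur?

Leg 1: +164.396° → +53.727°, shortest Δλ = -110.669° (west) — does not cross 180°.
Leg 2: +53.727° → -159.419°, shortest Δλ = 146.854° (east) — crosses 180°.
Leg 3: -159.419° → -173.196°, shortest Δλ = -13.777° (west) — does not cross 180°.
Leg 4: -173.196° → -26.203°, shortest Δλ = 146.993° (east) — does not cross 180°.
Total crossings: 1.

1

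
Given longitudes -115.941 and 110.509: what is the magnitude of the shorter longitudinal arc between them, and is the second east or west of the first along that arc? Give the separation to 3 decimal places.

Raw difference: 110.509 − -115.941 = 226.45°.
Normalise into (−180°, 180°]: 226.45° − 360° = -133.55°.
Negative ⇒ the second point lies to the west; separation 133.550°.

133.550° west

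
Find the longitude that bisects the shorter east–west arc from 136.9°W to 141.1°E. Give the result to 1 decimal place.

Signed shortest Δλ from -136.9° to +141.1° is -82.0°.
Midpoint longitude = -136.9° + (-82.0°)/2 = -136.9° − 41.0° = -177.9°.
(The naïve average (-136.9 + +141.1)/2 = 2.1° is on the wrong side of the globe.)

177.9°W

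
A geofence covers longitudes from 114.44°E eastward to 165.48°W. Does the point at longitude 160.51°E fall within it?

Yes

Band width going east from +114.44° to -165.48°: ((-165.48 − 114.44) mod 360) = 80.08°.
Offset of +160.51° east of the west edge: ((160.51 − 114.44) mod 360) = 46.07°.
46.07° ≤ 80.08° ⇒ inside.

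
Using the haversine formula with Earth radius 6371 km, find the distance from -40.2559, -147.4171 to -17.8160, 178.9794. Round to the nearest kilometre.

Δλ = 178.9794 − -147.4171 = 326.3965°; wrapped into (−180°, 180°]: -33.6035°.
Δφ = -17.8160 − -40.2559 = 22.4399°.
a = sin²(Δφ/2) + cos φ₁ · cos φ₂ · sin²(Δλ/2) = 0.098569.
c = 2·atan2(√a, √(1−a)) = 0.63872 rad → d = 6371·c ≈ 4069.26 km.

4069 km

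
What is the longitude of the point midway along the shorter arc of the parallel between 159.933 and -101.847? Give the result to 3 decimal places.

Signed shortest Δλ from +159.933° to -101.847° is +98.220°.
Midpoint longitude = +159.933° + (+98.220°)/2 = +159.933° + 49.110° = +209.043°.
Normalise into (−180°, 180°]: -150.957°.
(The naïve average (+159.933 + -101.847)/2 = 29.043° is on the wrong side of the globe.)

-150.957°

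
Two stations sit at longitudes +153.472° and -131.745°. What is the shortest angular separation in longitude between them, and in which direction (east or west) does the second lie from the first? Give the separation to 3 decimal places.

Raw difference: -131.745 − 153.472 = -285.217°.
Normalise into (−180°, 180°]: -285.217° + 360° = 74.783°.
Positive ⇒ the second point lies to the east; separation 74.783°.

74.783° east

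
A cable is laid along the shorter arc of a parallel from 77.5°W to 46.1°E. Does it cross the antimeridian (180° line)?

No

Signed shortest Δλ = ((46.1 − -77.5 + 180) mod 360) − 180 = 123.6°.
Going east by 123.6° from -77.5° reaches +46.1° without touching 180°.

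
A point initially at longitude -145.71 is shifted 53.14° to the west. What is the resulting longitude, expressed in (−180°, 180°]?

Start at -145.71°; shift −53.14° → -198.85°.
-198.85° lies outside (−180°, 180°]; add 360° → +161.15°.

+161.15°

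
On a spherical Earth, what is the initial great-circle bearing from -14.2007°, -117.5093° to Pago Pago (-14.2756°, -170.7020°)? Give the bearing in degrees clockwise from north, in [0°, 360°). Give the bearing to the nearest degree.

Δλ = -170.7020 − -117.5093 = -53.1927°.
θ = atan2( sin Δλ · cos φ₂ , cos φ₁ · sin φ₂ − sin φ₁ · cos φ₂ · cos Δλ )
  = atan2(-0.77593, -0.09661) = -97.097° → normalised to [0°, 360°): 262.903°.

263°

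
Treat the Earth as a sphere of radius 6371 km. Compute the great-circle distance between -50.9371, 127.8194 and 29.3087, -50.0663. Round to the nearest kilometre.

Δλ = -50.0663 − 127.8194 = -177.8857°.
Δφ = 29.3087 − -50.9371 = 80.2458°.
a = sin²(Δφ/2) + cos φ₁ · cos φ₂ · sin²(Δλ/2) = 0.964610.
c = 2·atan2(√a, √(1−a)) = 2.76309 rad → d = 6371·c ≈ 17603.66 km.

17604 km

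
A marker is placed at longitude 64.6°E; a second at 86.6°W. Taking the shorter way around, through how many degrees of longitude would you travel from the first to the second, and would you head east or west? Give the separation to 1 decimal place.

151.2° west

Raw difference: -86.6 − 64.6 = -151.2°.
Normalise into (−180°, 180°]: -151.2° stays -151.2°.
Negative ⇒ the second point lies to the west; separation 151.2°.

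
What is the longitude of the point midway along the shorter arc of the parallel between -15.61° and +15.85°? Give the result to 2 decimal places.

Signed shortest Δλ from -15.61° to +15.85° is +31.46°.
Midpoint longitude = -15.61° + (+31.46°)/2 = -15.61° + 15.73° = +0.12°.

+0.12°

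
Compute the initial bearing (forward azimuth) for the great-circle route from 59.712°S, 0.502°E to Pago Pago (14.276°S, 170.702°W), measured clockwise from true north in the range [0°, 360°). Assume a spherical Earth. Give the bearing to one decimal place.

Δλ = -170.702 − 0.502 = -171.204°.
θ = atan2( sin Δλ · cos φ₂ , cos φ₁ · sin φ₂ − sin φ₁ · cos φ₂ · cos Δλ )
  = atan2(-0.14819, -0.95136) = -171.146° → normalised to [0°, 360°): 188.854°.

188.9°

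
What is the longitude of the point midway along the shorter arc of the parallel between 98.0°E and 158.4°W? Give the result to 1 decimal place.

Signed shortest Δλ from +98.0° to -158.4° is +103.6°.
Midpoint longitude = +98.0° + (+103.6°)/2 = +98.0° + 51.8° = +149.8°.
(The naïve average (+98.0 + -158.4)/2 = -30.2° is on the wrong side of the globe.)

149.8°E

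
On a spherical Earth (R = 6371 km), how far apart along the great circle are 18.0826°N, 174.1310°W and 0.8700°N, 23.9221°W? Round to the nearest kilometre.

16135 km

Δλ = -23.9221 − -174.1310 = 150.2089°.
Δφ = 0.8700 − 18.0826 = -17.2126°.
a = sin²(Δφ/2) + cos φ₁ · cos φ₂ · sin²(Δλ/2) = 0.910086.
c = 2·atan2(√a, √(1−a)) = 2.53251 rad → d = 6371·c ≈ 16134.61 km.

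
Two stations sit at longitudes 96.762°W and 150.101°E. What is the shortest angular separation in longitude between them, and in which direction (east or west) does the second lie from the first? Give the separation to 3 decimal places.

113.137° west

Raw difference: 150.101 − -96.762 = 246.863°.
Normalise into (−180°, 180°]: 246.863° − 360° = -113.137°.
Negative ⇒ the second point lies to the west; separation 113.137°.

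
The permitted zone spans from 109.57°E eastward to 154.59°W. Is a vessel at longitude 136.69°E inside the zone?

Band width going east from +109.57° to -154.59°: ((-154.59 − 109.57) mod 360) = 95.84°.
Offset of +136.69° east of the west edge: ((136.69 − 109.57) mod 360) = 27.12°.
27.12° ≤ 95.84° ⇒ inside.

Yes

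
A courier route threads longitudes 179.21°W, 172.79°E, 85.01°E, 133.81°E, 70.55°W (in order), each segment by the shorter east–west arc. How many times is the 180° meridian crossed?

Leg 1: -179.21° → +172.79°, shortest Δλ = -8.0° (west) — crosses 180°.
Leg 2: +172.79° → +85.01°, shortest Δλ = -87.78° (west) — does not cross 180°.
Leg 3: +85.01° → +133.81°, shortest Δλ = 48.8° (east) — does not cross 180°.
Leg 4: +133.81° → -70.55°, shortest Δλ = 155.64° (east) — crosses 180°.
Total crossings: 2.

2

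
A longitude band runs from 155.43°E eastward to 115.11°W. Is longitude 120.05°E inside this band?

Band width going east from +155.43° to -115.11°: ((-115.11 − 155.43) mod 360) = 89.46°.
Offset of +120.05° east of the west edge: ((120.05 − 155.43) mod 360) = 324.62°.
324.62° > 89.46° ⇒ outside.

No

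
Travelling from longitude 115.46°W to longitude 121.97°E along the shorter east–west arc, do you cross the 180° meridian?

Yes

Naïve |121.97 − -115.46| = 237.43° > 180°, so the shorter arc goes the other way round — across 180°.
Signed shortest Δλ = ((121.97 − -115.46 + 180) mod 360) − 180 = -122.57°.
Going west by 122.57° from -115.46° passes through 180° before reaching +121.97°.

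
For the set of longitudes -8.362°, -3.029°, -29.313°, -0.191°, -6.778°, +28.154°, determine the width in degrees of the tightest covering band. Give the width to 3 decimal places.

Sort the longitudes: -29.313°, -8.362°, -6.778°, -3.029°, -0.191°, +28.154°.
Eastward gaps between consecutive values (wrapping around): 20.951°, 1.584°, 3.749°, 2.838°, 28.345°, 302.533°.
Largest gap = 302.533° ⇒ minimal covering band is its complement: 360° − 302.533° = 57.467°.
Band runs from -29.313° eastward to +28.154°.

57.467°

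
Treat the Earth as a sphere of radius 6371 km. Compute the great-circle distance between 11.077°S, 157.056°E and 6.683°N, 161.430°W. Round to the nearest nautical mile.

2700 nmi

Δλ = -161.430 − 157.056 = -318.486°; wrapped into (−180°, 180°]: 41.514°.
Δφ = 6.683 − -11.077 = 17.760°.
a = sin²(Δφ/2) + cos φ₁ · cos φ₂ · sin²(Δλ/2) = 0.146254.
c = 2·atan2(√a, √(1−a)) = 0.78485 rad → d = 6371·c ≈ 5000.30 km ≈ 2699.95 nmi.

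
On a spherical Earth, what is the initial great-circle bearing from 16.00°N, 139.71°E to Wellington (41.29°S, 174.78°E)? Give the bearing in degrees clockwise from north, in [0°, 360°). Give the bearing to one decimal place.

151.8°

Δλ = 174.78 − 139.71 = 35.07°.
θ = atan2( sin Δλ · cos φ₂ , cos φ₁ · sin φ₂ − sin φ₁ · cos φ₂ · cos Δλ )
  = atan2(0.43173, -0.80382) = 151.760° → normalised to [0°, 360°): 151.760°.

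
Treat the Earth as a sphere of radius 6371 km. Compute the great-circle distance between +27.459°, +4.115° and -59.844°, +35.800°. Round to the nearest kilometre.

10131 km

Δλ = 35.800 − 4.115 = 31.685°.
Δφ = -59.844 − 27.459 = -87.303°.
a = sin²(Δφ/2) + cos φ₁ · cos φ₂ · sin²(Δλ/2) = 0.509694.
c = 2·atan2(√a, √(1−a)) = 1.59018 rad → d = 6371·c ≈ 10131.07 km.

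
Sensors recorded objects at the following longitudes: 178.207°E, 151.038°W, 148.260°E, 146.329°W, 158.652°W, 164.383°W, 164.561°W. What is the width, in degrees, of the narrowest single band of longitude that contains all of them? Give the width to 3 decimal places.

65.411°

Sort the longitudes: -164.561°, -164.383°, -158.652°, -151.038°, -146.329°, +148.260°, +178.207°.
Eastward gaps between consecutive values (wrapping around): 0.178°, 5.731°, 7.614°, 4.709°, 294.589°, 29.947°, 17.232°.
Largest gap = 294.589° ⇒ minimal covering band is its complement: 360° − 294.589° = 65.411°.
Band runs from +148.260° eastward to -146.329°, crossing the antimeridian.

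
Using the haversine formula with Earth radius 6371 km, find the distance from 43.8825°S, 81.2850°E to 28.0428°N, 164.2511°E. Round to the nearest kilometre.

11604 km

Δλ = 164.2511 − 81.2850 = 82.9661°.
Δφ = 28.0428 − -43.8825 = 71.9253°.
a = sin²(Δφ/2) + cos φ₁ · cos φ₂ · sin²(Δλ/2) = 0.623993.
c = 2·atan2(√a, √(1−a)) = 1.82140 rad → d = 6371·c ≈ 11604.12 km.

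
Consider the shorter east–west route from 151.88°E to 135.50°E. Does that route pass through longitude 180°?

Signed shortest Δλ = ((135.50 − 151.88 + 180) mod 360) − 180 = -16.38°.
Going west by 16.38° from +151.88° reaches +135.50° without touching 180°.

No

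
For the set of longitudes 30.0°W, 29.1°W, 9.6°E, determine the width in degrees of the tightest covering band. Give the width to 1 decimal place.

Sort the longitudes: -30.0°, -29.1°, +9.6°.
Eastward gaps between consecutive values (wrapping around): 0.9°, 38.7°, 320.4°.
Largest gap = 320.4° ⇒ minimal covering band is its complement: 360° − 320.4° = 39.6°.
Band runs from -30.0° eastward to +9.6°.

39.6°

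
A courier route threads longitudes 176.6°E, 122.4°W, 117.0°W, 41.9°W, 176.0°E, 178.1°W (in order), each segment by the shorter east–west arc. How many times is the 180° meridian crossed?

3

Leg 1: +176.6° → -122.4°, shortest Δλ = 61.0° (east) — crosses 180°.
Leg 2: -122.4° → -117.0°, shortest Δλ = 5.4° (east) — does not cross 180°.
Leg 3: -117.0° → -41.9°, shortest Δλ = 75.1° (east) — does not cross 180°.
Leg 4: -41.9° → +176.0°, shortest Δλ = -142.1° (west) — crosses 180°.
Leg 5: +176.0° → -178.1°, shortest Δλ = 5.9° (east) — crosses 180°.
Total crossings: 3.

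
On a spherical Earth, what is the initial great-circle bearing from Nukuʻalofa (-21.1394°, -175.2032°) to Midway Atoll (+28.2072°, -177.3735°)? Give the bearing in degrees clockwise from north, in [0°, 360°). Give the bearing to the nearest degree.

357°

Δλ = -177.3735 − -175.2032 = -2.1703°.
θ = atan2( sin Δλ · cos φ₂ , cos φ₁ · sin φ₂ − sin φ₁ · cos φ₂ · cos Δλ )
  = atan2(-0.03337, 0.75844) = -2.519° → normalised to [0°, 360°): 357.481°.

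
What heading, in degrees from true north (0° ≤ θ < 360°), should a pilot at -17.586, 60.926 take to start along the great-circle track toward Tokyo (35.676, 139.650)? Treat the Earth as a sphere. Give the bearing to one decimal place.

52.8°

Δλ = 139.650 − 60.926 = 78.724°.
θ = atan2( sin Δλ · cos φ₂ , cos φ₁ · sin φ₂ − sin φ₁ · cos φ₂ · cos Δλ )
  = atan2(0.79665, 0.60394) = 52.834° → normalised to [0°, 360°): 52.834°.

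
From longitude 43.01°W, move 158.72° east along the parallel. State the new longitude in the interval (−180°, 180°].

Start at -43.01°; shift +158.72° → +115.71°.
+115.71° already lies in (−180°, 180°].

115.71°E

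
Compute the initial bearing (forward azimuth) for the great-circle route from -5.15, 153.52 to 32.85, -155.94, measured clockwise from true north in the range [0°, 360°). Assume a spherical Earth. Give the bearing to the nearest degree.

Δλ = -155.94 − 153.52 = -309.46°; wrapped into (−180°, 180°]: 50.54°.
θ = atan2( sin Δλ · cos φ₂ , cos φ₁ · sin φ₂ − sin φ₁ · cos φ₂ · cos Δλ )
  = atan2(0.64861, 0.58818) = 47.797° → normalised to [0°, 360°): 47.797°.

48°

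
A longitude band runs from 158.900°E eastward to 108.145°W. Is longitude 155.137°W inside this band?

Yes

Band width going east from +158.900° to -108.145°: ((-108.145 − 158.900) mod 360) = 92.955°.
Offset of -155.137° east of the west edge: ((-155.137 − 158.900) mod 360) = 45.963°.
45.963° ≤ 92.955° ⇒ inside.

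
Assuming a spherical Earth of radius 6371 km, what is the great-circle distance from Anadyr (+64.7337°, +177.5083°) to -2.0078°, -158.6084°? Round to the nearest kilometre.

Δλ = -158.6084 − 177.5083 = -336.1167°; wrapped into (−180°, 180°]: 23.8833°.
Δφ = -2.0078 − 64.7337 = -66.7415°.
a = sin²(Δφ/2) + cos φ₁ · cos φ₂ · sin²(Δλ/2) = 0.320823.
c = 2·atan2(√a, √(1−a)) = 1.20429 rad → d = 6371·c ≈ 7672.54 km.

7673 km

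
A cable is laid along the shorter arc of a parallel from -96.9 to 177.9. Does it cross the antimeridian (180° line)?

Yes

Naïve |177.9 − -96.9| = 274.8° > 180°, so the shorter arc goes the other way round — across 180°.
Signed shortest Δλ = ((177.9 − -96.9 + 180) mod 360) − 180 = -85.2°.
Going west by 85.2° from -96.9° passes through 180° before reaching +177.9°.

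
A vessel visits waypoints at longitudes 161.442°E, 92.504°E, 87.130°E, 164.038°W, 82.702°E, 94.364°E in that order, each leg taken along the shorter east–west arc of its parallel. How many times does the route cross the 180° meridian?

Leg 1: +161.442° → +92.504°, shortest Δλ = -68.938° (west) — does not cross 180°.
Leg 2: +92.504° → +87.130°, shortest Δλ = -5.374° (west) — does not cross 180°.
Leg 3: +87.130° → -164.038°, shortest Δλ = 108.832° (east) — crosses 180°.
Leg 4: -164.038° → +82.702°, shortest Δλ = -113.26° (west) — crosses 180°.
Leg 5: +82.702° → +94.364°, shortest Δλ = 11.662° (east) — does not cross 180°.
Total crossings: 2.

2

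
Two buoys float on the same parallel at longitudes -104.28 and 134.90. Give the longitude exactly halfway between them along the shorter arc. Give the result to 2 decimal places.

Signed shortest Δλ from -104.28° to +134.90° is -120.82°.
Midpoint longitude = -104.28° + (-120.82°)/2 = -104.28° − 60.41° = -164.69°.
(The naïve average (-104.28 + +134.90)/2 = 15.31° is on the wrong side of the globe.)

-164.69°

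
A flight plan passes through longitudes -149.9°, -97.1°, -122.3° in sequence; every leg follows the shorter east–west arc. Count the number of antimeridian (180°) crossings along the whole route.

0

Leg 1: -149.9° → -97.1°, shortest Δλ = 52.8° (east) — does not cross 180°.
Leg 2: -97.1° → -122.3°, shortest Δλ = -25.2° (west) — does not cross 180°.
Total crossings: 0.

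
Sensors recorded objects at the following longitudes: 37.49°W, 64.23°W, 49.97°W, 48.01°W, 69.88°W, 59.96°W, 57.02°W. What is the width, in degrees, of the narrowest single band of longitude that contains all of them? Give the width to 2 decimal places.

Sort the longitudes: -69.88°, -64.23°, -59.96°, -57.02°, -49.97°, -48.01°, -37.49°.
Eastward gaps between consecutive values (wrapping around): 5.65°, 4.27°, 2.94°, 7.05°, 1.96°, 10.52°, 327.61°.
Largest gap = 327.61° ⇒ minimal covering band is its complement: 360° − 327.61° = 32.39°.
Band runs from -69.88° eastward to -37.49°.

32.39°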